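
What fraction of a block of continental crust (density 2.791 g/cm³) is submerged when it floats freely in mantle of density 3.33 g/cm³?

0.838

Submerged fraction = ρ_obj/ρ_fluid = 2.791/3.33 = 0.838.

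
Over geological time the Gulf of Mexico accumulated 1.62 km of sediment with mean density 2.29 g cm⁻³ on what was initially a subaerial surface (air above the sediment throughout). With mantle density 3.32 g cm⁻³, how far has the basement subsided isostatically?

Subaerial load: s = t ρ_sed / ρ_m = 1.62 km × 2.29/3.32 = 1.12 km.

1.12 km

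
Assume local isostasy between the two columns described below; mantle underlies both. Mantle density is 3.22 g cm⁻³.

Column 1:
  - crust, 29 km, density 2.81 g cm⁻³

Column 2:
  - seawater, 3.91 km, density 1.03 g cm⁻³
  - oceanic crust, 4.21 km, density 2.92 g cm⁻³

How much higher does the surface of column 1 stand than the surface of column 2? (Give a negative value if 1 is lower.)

For any compensation level in the mantle, the mantle terms cancel and isostasy reduces to e = (Σt_1 − Σt_2) − (Σ(ρt)_1 − Σ(ρt)_2) / ρ_m.
Σt_1 = 29 km; Σt_2 = 8.12 km; Σ(ρt)_1 = 81.49; Σ(ρt)_2 = 16.3205 (in km·g cm⁻³).
e = (29 − 8.12) − (81.49 − 16.3205) / 3.22 = 0.641 km.

0.641 km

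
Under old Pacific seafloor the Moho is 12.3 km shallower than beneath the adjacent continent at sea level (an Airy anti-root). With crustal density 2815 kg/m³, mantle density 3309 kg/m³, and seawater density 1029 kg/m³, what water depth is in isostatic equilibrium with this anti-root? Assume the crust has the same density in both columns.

3.4 km

Replacing a thickness d of crust by seawater at the top must be balanced by replacing crust with mantle at the base: d (ρ_c − ρ_w) = a (ρ_m − ρ_c).
d = a (ρ_m − ρ_c)/(ρ_c − ρ_w) = 12.3 km × 494/1786 = 3.4 km.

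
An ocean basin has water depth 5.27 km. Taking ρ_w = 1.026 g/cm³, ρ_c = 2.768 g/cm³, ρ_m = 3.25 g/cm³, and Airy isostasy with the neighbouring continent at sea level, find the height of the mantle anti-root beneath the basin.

For local isostatic compensation: replacing crust with seawater at the top is compensated by replacing crust with mantle at the base: d (ρ_c − ρ_w) = a (ρ_m − ρ_c).
a = d (ρ_c − ρ_w)/(ρ_m − ρ_c) = 5.27 km × 1.742/0.482 = 19 km.

19 km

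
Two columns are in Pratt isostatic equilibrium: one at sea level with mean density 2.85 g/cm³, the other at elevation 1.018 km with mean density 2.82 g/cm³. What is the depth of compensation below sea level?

95.7 km

ρ_ref D = ρ (D + h) → D (ρ_ref − ρ) = ρ h.
D = ρ h/(ρ_ref − ρ) = 2.82 × 1.018 km/(2.85 − 2.82) = 95.7 km.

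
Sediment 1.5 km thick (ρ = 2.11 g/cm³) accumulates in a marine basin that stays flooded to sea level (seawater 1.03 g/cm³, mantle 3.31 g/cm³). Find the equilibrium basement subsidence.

0.711 km

Submarine loading: the sediment displaces seawater, and the subsidence is in turn flooded, so s (ρ_m − ρ_w) = t (ρ_sed − ρ_w).
s = 1.5 km × (2.11 − 1.03) / (3.31 − 1.03) = 0.711 km.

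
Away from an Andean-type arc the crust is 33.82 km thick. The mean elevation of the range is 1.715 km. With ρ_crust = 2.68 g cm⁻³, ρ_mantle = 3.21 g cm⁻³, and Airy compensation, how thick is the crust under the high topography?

Root depth r = h ρ_c / (ρ_m − ρ_c) = 1.715 km × 2.68 / 0.53 = 8.672 km.
Total thickness = T + h + r = 33.82 km + 1.715 km + 8.672 km = 44.2 km.

44.2 km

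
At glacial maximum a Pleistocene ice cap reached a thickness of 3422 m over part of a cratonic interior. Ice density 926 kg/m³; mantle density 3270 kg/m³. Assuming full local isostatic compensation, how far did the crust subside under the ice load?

For local isostatic compensation: the ice load ρ_ice t is balanced by mantle displaced below, ρ_m s.
s = t ρ_ice / ρ_m = 3422 m × 926/3270 = 969 m.

969 m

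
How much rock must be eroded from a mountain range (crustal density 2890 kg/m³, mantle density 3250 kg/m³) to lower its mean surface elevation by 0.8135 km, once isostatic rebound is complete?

Net drop Δ = e − u = e − e ρ_c/ρ_m = e (ρ_m − ρ_c)/ρ_m.
e = Δ ρ_m/(ρ_m − ρ_c) = 0.8135 km × 3250/360 = 7.34 km.

7.34 km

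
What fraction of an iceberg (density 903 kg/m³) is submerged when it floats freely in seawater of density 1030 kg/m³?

Submerged fraction = ρ_obj/ρ_fluid = 903/1030 = 87.7%.

87.7%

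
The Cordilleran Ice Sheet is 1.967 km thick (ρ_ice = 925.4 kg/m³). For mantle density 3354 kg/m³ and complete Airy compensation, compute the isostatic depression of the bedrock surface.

In Airy isostatic equilibrium: the ice load ρ_ice t is balanced by mantle displaced below, ρ_m s.
s = t ρ_ice / ρ_m = 1.967 km × 925.4/3354 = 0.543 km.

0.543 km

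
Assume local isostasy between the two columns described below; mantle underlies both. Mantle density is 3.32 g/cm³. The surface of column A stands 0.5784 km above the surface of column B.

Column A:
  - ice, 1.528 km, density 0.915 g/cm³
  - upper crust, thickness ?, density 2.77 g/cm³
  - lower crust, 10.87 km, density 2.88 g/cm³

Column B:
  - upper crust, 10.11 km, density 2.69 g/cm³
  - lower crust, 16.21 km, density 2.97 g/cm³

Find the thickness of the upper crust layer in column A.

10 km

Take the compensation level at the base of the deeper column (depth z_c below the surface of column A) and equate Σ ρ_i t_i down to z_c; mantle fills any gap and the z_c terms cancel.
Column A: 1.528×0.915 + x×2.77 + 10.87×2.88 + (z_c − 12.398 − x)×3.32
Column B: 0.5784×0 + 10.11×2.69 + 16.21×2.97 + (z_c − 0.5784 − 26.32)×3.32
The z_c×3.32 term appears on both sides and cancels. Collect the known terms of each column as K = Σ(ρt)_known − 3.32 × (depth of known layers): K_A = 32.70372 − 3.32×12.398 = −8.45764; K_B = 75.3396 − 3.32×(0.5784 + 26.32) = −13.963088.
Balance: K_A − x×(3.32 − 2.77) = K_B, so x = (K_A − K_B)/(3.32 − 2.77) = 5.50545/0.55 = 10 km.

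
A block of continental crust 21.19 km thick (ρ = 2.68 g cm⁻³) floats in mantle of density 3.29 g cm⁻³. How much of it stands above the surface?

3.93 km

Floating equilibrium: submerged depth d = t ρ_obj/ρ_fluid = 21.19 km × 2.68/3.29 = 17.26 km.
Freeboard = t − d = 21.19 km − 17.26 km = 3.93 km.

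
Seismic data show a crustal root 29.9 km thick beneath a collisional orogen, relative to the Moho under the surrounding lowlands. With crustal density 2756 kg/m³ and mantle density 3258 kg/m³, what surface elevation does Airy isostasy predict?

5.45 km

Balancing pressure at the compensation depth: ρ_c h = (ρ_m − ρ_c) r.
h = r (ρ_m − ρ_c) / ρ_c = 29.9 km × (3258 − 2756) / 2756 = 5.45 km.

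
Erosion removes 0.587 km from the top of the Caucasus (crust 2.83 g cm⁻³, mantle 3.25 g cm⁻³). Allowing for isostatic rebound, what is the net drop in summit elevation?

0.0759 km

Rebound u = e ρ_c/ρ_m = 0.587 km × 2.83/3.25 = 0.5111 km.
Net surface drop = e − u = 0.587 km − 0.5111 km = e (ρ_m − ρ_c)/ρ_m = 0.0759 km.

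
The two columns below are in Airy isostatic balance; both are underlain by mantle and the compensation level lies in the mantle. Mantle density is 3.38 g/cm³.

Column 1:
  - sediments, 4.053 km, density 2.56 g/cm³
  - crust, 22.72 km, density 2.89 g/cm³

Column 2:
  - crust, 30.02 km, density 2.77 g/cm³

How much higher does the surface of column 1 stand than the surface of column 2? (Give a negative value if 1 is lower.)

−1.14 km

For any compensation level in the mantle, the mantle terms cancel and isostasy reduces to e = (Σt_1 − Σt_2) − (Σ(ρt)_1 − Σ(ρt)_2) / ρ_m.
Σt_1 = 26.773 km; Σt_2 = 30.02 km; Σ(ρt)_1 = 76.03648; Σ(ρt)_2 = 83.1554 (in km·g/cm³).
e = (26.773 − 30.02) − (76.03648 − 83.1554) / 3.38 = −1.14 km.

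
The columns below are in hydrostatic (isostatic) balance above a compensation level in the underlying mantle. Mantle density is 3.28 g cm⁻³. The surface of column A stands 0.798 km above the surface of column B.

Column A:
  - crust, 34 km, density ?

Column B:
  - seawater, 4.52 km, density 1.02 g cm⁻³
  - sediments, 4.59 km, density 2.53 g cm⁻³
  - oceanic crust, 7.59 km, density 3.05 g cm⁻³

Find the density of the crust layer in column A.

Take the compensation level at the base of the deeper column (depth z_c below the surface of column A) and equate Σ ρ_i t_i down to z_c; mantle fills any gap and the z_c terms cancel.
Column A: 34×ρ + (z_c − 34)×3.28
Column B: 0.798×0 + 4.52×1.02 + 4.59×2.53 + 7.59×3.05 + (z_c − 0.798 − 16.7)×3.28
The z_c×3.28 term appears on both sides and cancels. Collect the known terms of each column as K = Σ(ρt)_known − 3.28 × (depth of known layers): K_A = 0 − 3.28×34 = −111.52; K_B = 39.3726 − 3.28×(0.798 + 16.7) = −18.02084.
Balance: K_A + 34×ρ = K_B, so ρ = (K_B − K_A)/34 = 93.4992/34 = 2.75 g cm⁻³.

2.75 g cm⁻³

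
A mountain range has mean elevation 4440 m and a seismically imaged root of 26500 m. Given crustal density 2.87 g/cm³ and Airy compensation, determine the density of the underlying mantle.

Airy balance: ρ_c h = (ρ_m − ρ_c) r → ρ_m = ρ_c (1 + h/r).
ρ_m = 2.87 × (1 + 4440 m/26500 m) = 3.35 g/cm³.

3.35 g/cm³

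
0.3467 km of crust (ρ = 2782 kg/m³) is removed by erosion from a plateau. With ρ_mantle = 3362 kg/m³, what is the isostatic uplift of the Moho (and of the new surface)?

0.287 km

Unloading: uplift u = e ρ_c/ρ_m = 0.3467 km × 2782/3362 = 0.287 km.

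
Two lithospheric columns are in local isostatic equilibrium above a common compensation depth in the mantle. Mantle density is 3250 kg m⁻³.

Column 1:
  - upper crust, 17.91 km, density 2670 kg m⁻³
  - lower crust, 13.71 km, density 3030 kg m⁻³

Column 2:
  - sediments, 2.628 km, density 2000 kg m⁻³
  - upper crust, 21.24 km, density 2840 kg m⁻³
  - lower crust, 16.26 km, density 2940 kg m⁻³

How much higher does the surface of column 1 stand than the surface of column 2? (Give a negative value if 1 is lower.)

For any compensation level in the mantle, the mantle terms cancel and isostasy reduces to e = (Σt_1 − Σt_2) − (Σ(ρt)_1 − Σ(ρt)_2) / ρ_m.
Σt_1 = 31.62 km; Σt_2 = 40.128 km; Σ(ρt)_1 = 89361; Σ(ρt)_2 = 113382 (in km·kg m⁻³).
e = (31.62 − 40.128) − (89361 − 113382) / 3250 = −1.12 km.

−1.12 km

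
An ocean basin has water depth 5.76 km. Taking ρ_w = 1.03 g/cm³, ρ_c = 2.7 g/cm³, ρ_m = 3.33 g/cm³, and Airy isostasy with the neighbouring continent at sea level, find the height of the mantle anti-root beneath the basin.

By Archimedes' principle applied to the lithosphere: replacing crust with seawater at the top is compensated by replacing crust with mantle at the base: d (ρ_c − ρ_w) = a (ρ_m − ρ_c).
a = d (ρ_c − ρ_w)/(ρ_m − ρ_c) = 5.76 km × 1.67/0.63 = 15.3 km.

15.3 km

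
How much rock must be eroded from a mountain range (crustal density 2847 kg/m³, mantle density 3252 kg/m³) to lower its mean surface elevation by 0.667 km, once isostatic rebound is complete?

Net drop Δ = e − u = e − e ρ_c/ρ_m = e (ρ_m − ρ_c)/ρ_m.
e = Δ ρ_m/(ρ_m − ρ_c) = 0.667 km × 3252/405 = 5.36 km.

5.36 km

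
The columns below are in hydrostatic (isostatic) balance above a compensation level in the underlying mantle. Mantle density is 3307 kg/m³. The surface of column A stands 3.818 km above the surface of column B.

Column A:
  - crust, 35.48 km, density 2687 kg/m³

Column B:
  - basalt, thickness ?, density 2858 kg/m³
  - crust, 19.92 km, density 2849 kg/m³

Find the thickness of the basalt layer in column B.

Take the compensation level at the base of the deeper column (depth z_c below the surface of column A) and equate Σ ρ_i t_i down to z_c; mantle fills any gap and the z_c terms cancel.
Column A: 35.48×2687 + (z_c − 35.48)×3307
Column B: 3.818×0 + x×2858 + 19.92×2849 + (z_c − 3.818 − 19.92 − x)×3307
The z_c×3307 term appears on both sides and cancels. Collect the known terms of each column as K = Σ(ρt)_known − 3307 × (depth of known layers): K_A = 95334.76 − 3307×35.48 = −21997.6; K_B = 56752.08 − 3307×(3.818 + 19.92) = −21749.486.
Balance: K_A = K_B − x×(3307 − 2858), so x = (K_B − K_A)/(3307 − 2858) = 248.114/449 = 0.553 km.

0.553 km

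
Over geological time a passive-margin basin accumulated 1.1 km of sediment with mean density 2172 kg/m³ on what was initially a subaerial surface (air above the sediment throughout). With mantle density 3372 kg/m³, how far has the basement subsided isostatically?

0.709 km

Subaerial load: s = t ρ_sed / ρ_m = 1.1 km × 2172/3372 = 0.709 km.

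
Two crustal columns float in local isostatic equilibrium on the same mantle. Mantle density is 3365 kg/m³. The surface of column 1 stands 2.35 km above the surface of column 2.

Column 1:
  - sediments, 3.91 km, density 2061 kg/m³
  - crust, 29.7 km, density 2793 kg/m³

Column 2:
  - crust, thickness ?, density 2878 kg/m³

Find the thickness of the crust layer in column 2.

29.1 km

Take the compensation level at the base of the deeper column (depth z_c below the surface of column 1) and equate Σ ρ_i t_i down to z_c; mantle fills any gap and the z_c terms cancel.
Column 1: 3.91×2061 + 29.7×2793 + (z_c − 33.61)×3365
Column 2: 2.35×0 + x×2878 + (z_c − 2.35 − 0 − x)×3365
The z_c×3365 term appears on both sides and cancels. Collect the known terms of each column as K = Σ(ρt)_known − 3365 × (depth of known layers): K_1 = 91010.61 − 3365×33.61 = −22087.04; K_2 = 0 − 3365×(2.35 + 0) = −7907.75.
Balance: K_1 = K_2 − x×(3365 − 2878), so x = (K_2 − K_1)/(3365 − 2878) = 14179.3/487 = 29.1 km.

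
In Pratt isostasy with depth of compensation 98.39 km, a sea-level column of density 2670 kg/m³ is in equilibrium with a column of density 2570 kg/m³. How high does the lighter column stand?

3.83 km

ρ_ref D = ρ (D + h) → h = D (ρ_ref − ρ)/ρ.
h = 98.39 km × (2670 − 2570)/2570 = 3.83 km.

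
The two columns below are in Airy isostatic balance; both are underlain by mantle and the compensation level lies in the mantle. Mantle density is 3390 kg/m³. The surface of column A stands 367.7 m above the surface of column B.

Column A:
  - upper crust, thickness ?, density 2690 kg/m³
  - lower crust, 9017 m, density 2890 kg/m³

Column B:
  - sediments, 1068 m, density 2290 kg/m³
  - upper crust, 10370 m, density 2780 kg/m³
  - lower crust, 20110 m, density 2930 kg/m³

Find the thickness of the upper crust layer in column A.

19300 m

Take the compensation level at the base of the deeper column (depth z_c below the surface of column A) and equate Σ ρ_i t_i down to z_c; mantle fills any gap and the z_c terms cancel.
Column A: x×2690 + 9017×2890 + (z_c − 9017 − x)×3390
Column B: 367.7×0 + 1068×2290 + 10370×2780 + 20110×2930 + (z_c − 367.7 − 31548)×3390
The z_c×3390 term appears on both sides and cancels. Collect the known terms of each column as K = Σ(ρt)_known − 3390 × (depth of known layers): K_A = 26059130 − 3390×9017 = −4508500; K_B = 90196620 − 3390×(367.7 + 31548) = −17997603.
Balance: K_A − x×(3390 − 2690) = K_B, so x = (K_A − K_B)/(3390 − 2690) = 13489100/700 = 19300 m.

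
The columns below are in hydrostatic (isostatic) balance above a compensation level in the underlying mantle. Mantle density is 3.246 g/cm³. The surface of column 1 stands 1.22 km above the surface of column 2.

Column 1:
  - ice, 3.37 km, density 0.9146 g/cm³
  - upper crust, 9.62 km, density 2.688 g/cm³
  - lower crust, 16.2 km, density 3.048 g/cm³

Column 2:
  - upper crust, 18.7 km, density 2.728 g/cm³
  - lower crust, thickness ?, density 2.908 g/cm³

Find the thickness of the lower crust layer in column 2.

Take the compensation level at the base of the deeper column (depth z_c below the surface of column 1) and equate Σ ρ_i t_i down to z_c; mantle fills any gap and the z_c terms cancel.
Column 1: 3.37×0.9146 + 9.62×2.688 + 16.2×3.048 + (z_c − 29.19)×3.246
Column 2: 1.22×0 + 18.7×2.728 + x×2.908 + (z_c − 1.22 − 18.7 − x)×3.246
The z_c×3.246 term appears on both sides and cancels. Collect the known terms of each column as K = Σ(ρt)_known − 3.246 × (depth of known layers): K_1 = 78.318362 − 3.246×29.19 = −16.432378; K_2 = 51.0136 − 3.246×(1.22 + 18.7) = −13.64672.
Balance: K_1 = K_2 − x×(3.246 − 2.908), so x = (K_2 − K_1)/(3.246 − 2.908) = 2.78566/0.338 = 8.24 km.

8.24 km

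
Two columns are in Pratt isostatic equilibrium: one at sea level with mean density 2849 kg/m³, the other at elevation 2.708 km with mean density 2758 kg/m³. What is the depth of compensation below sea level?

82.1 km

ρ_ref D = ρ (D + h) → D (ρ_ref − ρ) = ρ h.
D = ρ h/(ρ_ref − ρ) = 2758 × 2.708 km/(2849 − 2758) = 82.1 km.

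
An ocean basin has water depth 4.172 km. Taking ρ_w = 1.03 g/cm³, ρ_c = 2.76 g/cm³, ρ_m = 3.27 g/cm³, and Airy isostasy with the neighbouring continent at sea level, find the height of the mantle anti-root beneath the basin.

14.2 km

Equating mass per unit area of the two columns: replacing crust with seawater at the top is compensated by replacing crust with mantle at the base: d (ρ_c − ρ_w) = a (ρ_m − ρ_c).
a = d (ρ_c − ρ_w)/(ρ_m − ρ_c) = 4.172 km × 1.73/0.51 = 14.2 km.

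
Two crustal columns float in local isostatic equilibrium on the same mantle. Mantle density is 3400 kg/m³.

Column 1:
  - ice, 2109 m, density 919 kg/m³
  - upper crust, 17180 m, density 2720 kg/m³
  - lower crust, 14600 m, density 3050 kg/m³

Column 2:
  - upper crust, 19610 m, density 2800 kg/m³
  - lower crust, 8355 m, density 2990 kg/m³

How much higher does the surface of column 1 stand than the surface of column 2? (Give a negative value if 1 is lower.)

2010 m

For any compensation level in the mantle, the mantle terms cancel and isostasy reduces to e = (Σt_1 − Σt_2) − (Σ(ρt)_1 − Σ(ρt)_2) / ρ_m.
Σt_1 = 33889 m; Σt_2 = 27965 m; Σ(ρt)_1 = 93197771; Σ(ρt)_2 = 79889450 (in m·kg/m³).
e = (33889 − 27965) − (93197771 − 79889450) / 3400 = 2010 m.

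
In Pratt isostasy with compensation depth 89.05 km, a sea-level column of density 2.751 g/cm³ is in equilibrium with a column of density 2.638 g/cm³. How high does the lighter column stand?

3.81 km

ρ_ref D = ρ (D + h) → h = D (ρ_ref − ρ)/ρ.
h = 89.05 km × (2.751 − 2.638)/2.638 = 3.81 km.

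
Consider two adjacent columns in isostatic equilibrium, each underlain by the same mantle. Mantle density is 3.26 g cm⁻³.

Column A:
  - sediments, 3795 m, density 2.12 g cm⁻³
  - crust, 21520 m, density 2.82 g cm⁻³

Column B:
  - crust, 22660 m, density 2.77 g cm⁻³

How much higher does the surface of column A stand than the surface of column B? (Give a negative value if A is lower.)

For any compensation level in the mantle, the mantle terms cancel and isostasy reduces to e = (Σt_A − Σt_B) − (Σ(ρt)_A − Σ(ρt)_B) / ρ_m.
Σt_A = 25315 m; Σt_B = 22660 m; Σ(ρt)_A = 68731.8; Σ(ρt)_B = 62768.2 (in m·g cm⁻³).
e = (25315 − 22660) − (68731.8 − 62768.2) / 3.26 = 826 m.

826 m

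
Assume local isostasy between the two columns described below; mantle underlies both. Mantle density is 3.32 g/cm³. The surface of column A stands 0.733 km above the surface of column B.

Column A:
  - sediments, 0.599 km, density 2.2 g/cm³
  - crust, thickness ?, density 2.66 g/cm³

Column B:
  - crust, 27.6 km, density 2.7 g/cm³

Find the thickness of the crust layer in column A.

Take the compensation level at the base of the deeper column (depth z_c below the surface of column A) and equate Σ ρ_i t_i down to z_c; mantle fills any gap and the z_c terms cancel.
Column A: 0.599×2.2 + x×2.66 + (z_c − 0.599 − x)×3.32
Column B: 0.733×0 + 27.6×2.7 + (z_c − 0.733 − 27.6)×3.32
The z_c×3.32 term appears on both sides and cancels. Collect the known terms of each column as K = Σ(ρt)_known − 3.32 × (depth of known layers): K_A = 1.3178 − 3.32×0.599 = −0.67088; K_B = 74.52 − 3.32×(0.733 + 27.6) = −19.54556.
Balance: K_A − x×(3.32 − 2.66) = K_B, so x = (K_A − K_B)/(3.32 − 2.66) = 18.8747/0.66 = 28.6 km.

28.6 km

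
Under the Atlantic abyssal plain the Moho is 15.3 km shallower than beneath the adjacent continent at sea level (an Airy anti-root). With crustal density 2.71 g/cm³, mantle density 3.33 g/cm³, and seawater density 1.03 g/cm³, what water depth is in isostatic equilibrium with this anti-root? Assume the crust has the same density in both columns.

Replacing a thickness d of crust by seawater at the top must be balanced by replacing crust with mantle at the base: d (ρ_c − ρ_w) = a (ρ_m − ρ_c).
d = a (ρ_m − ρ_c)/(ρ_c − ρ_w) = 15.3 km × 0.62/1.68 = 5.65 km.

5.65 km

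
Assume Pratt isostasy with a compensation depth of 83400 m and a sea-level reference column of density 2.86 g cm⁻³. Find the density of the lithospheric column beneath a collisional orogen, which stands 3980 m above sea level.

Pratt balance: ρ_ref D = ρ (D + h).
ρ = ρ_ref D/(D + h) = 2.86 × 83400 m/(83400 m + 3980 m) = 2.73 g cm⁻³.

2.73 g cm⁻³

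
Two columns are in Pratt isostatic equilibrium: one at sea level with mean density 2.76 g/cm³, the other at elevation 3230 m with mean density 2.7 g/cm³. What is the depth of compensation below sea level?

ρ_ref D = ρ (D + h) → D (ρ_ref − ρ) = ρ h.
D = ρ h/(ρ_ref − ρ) = 2.7 × 3230 m/(2.76 − 2.7) = 145000 m.

145000 m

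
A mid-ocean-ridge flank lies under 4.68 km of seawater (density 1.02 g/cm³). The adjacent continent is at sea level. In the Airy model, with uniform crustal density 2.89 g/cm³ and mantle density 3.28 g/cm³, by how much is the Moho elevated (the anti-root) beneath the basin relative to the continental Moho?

22.4 km

By Archimedes' principle applied to the lithosphere: replacing crust with seawater at the top is compensated by replacing crust with mantle at the base: d (ρ_c − ρ_w) = a (ρ_m − ρ_c).
a = d (ρ_c − ρ_w)/(ρ_m − ρ_c) = 4.68 km × 1.87/0.39 = 22.4 km.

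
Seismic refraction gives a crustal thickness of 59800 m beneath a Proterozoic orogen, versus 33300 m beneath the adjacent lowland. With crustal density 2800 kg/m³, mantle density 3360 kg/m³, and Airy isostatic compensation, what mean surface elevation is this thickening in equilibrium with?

4420 m

Excess crust Δ = 59800 m − 33300 m = 26500 m, split between elevation h and root r with h + r = Δ.
Airy balance ρ_c h = (ρ_m − ρ_c) r gives r = h ρ_c/(ρ_m − ρ_c), so h (1 + ρ_c/(ρ_m − ρ_c)) = Δ, i.e. h = Δ (ρ_m − ρ_c)/ρ_m.
h = 26500 m × 560/3360 = 4420 m.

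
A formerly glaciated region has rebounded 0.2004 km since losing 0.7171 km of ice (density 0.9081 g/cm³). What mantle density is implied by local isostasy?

3.25 g/cm³

ρ_m = ρ_ice t / u = 0.9081 × 0.7171 km/0.2004 km = 3.25 g/cm³.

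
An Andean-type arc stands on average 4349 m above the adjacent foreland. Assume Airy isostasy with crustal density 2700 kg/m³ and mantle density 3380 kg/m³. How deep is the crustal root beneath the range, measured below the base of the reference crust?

17300 m

By Archimedes' principle applied to the lithosphere: the weight of the topography is balanced by the buoyancy of the root, ρ_c h = (ρ_m − ρ_c) r.
r = h · ρ_c / (ρ_m − ρ_c) = 4349 m × 2700 / (3380 − 2700) = 17300 m.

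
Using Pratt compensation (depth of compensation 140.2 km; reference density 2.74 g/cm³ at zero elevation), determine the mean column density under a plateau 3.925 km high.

Pratt balance: ρ_ref D = ρ (D + h).
ρ = ρ_ref D/(D + h) = 2.74 × 140.2 km/(140.2 km + 3.925 km) = 2.67 g/cm³.

2.67 g/cm³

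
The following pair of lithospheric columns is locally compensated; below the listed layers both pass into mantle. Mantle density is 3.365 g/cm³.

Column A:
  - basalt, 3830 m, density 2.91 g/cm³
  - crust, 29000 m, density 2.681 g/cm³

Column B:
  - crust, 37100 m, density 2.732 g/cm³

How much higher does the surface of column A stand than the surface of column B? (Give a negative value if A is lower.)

For any compensation level in the mantle, the mantle terms cancel and isostasy reduces to e = (Σt_A − Σt_B) − (Σ(ρt)_A − Σ(ρt)_B) / ρ_m.
Σt_A = 32830 m; Σt_B = 37100 m; Σ(ρt)_A = 88894.3; Σ(ρt)_B = 101357.2 (in m·g/cm³).
e = (32830 − 37100) − (88894.3 − 101357.2) / 3.365 = −566 m.

−566 m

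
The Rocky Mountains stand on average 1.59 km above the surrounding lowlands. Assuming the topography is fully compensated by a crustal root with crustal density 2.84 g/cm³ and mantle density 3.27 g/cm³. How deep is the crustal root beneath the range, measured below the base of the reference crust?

In Airy isostatic equilibrium: the weight of the topography is balanced by the buoyancy of the root, ρ_c h = (ρ_m − ρ_c) r.
r = h · ρ_c / (ρ_m − ρ_c) = 1.59 km × 2.84 / (3.27 − 2.84) = 10.5 km.

10.5 km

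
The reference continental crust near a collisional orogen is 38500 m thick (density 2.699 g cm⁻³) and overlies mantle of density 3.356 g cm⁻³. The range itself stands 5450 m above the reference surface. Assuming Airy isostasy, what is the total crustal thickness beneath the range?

66300 m

Root depth r = h ρ_c / (ρ_m − ρ_c) = 5450 m × 2.699 / 0.657 = 22390 m.
Total thickness = T + h + r = 38500 m + 5450 m + 22390 m = 66300 m.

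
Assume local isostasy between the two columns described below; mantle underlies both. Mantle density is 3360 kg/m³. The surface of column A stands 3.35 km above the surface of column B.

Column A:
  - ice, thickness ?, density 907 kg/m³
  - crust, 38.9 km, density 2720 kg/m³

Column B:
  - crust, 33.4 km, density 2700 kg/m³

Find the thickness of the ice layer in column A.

Take the compensation level at the base of the deeper column (depth z_c below the surface of column A) and equate Σ ρ_i t_i down to z_c; mantle fills any gap and the z_c terms cancel.
Column A: x×907 + 38.9×2720 + (z_c − 38.9 − x)×3360
Column B: 3.35×0 + 33.4×2700 + (z_c − 3.35 − 33.4)×3360
The z_c×3360 term appears on both sides and cancels. Collect the known terms of each column as K = Σ(ρt)_known − 3360 × (depth of known layers): K_A = 105808 − 3360×38.9 = −24896; K_B = 90180 − 3360×(3.35 + 33.4) = −33300.
Balance: K_A − x×(3360 − 907) = K_B, so x = (K_A − K_B)/(3360 − 907) = 8404/2453 = 3.43 km.

3.43 km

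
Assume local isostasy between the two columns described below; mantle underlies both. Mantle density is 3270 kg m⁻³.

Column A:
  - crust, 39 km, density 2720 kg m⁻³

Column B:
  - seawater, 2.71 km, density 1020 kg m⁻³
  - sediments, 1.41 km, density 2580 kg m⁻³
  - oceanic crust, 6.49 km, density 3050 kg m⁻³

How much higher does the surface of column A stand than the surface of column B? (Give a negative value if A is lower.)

For any compensation level in the mantle, the mantle terms cancel and isostasy reduces to e = (Σt_A − Σt_B) − (Σ(ρt)_A − Σ(ρt)_B) / ρ_m.
Σt_A = 39 km; Σt_B = 10.61 km; Σ(ρt)_A = 106080; Σ(ρt)_B = 26196.5 (in km·kg m⁻³).
e = (39 − 10.61) − (106080 − 26196.5) / 3270 = 3.96 km.

3.96 km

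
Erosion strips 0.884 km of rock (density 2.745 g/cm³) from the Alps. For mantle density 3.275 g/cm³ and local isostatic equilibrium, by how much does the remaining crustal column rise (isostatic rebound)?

Unloading: uplift u = e ρ_c/ρ_m = 0.884 km × 2.745/3.275 = 0.741 km.

0.741 km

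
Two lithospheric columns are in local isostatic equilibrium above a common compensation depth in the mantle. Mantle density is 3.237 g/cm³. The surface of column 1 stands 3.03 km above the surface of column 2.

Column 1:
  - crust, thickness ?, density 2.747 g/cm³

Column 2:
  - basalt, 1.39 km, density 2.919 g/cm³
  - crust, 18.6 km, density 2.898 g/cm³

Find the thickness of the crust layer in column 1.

Take the compensation level at the base of the deeper column (depth z_c below the surface of column 1) and equate Σ ρ_i t_i down to z_c; mantle fills any gap and the z_c terms cancel.
Column 1: x×2.747 + (z_c − 0 − x)×3.237
Column 2: 3.03×0 + 1.39×2.919 + 18.6×2.898 + (z_c − 3.03 − 19.99)×3.237
The z_c×3.237 term appears on both sides and cancels. Collect the known terms of each column as K = Σ(ρt)_known − 3.237 × (depth of known layers): K_1 = 0 − 3.237×0 = 0; K_2 = 57.96021 − 3.237×(3.03 + 19.99) = −16.55553.
Balance: K_1 − x×(3.237 − 2.747) = K_2, so x = (K_1 − K_2)/(3.237 − 2.747) = 16.5555/0.49 = 33.8 km.

33.8 km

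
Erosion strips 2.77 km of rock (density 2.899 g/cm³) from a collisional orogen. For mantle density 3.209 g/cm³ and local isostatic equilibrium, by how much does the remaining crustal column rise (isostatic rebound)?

Unloading: uplift u = e ρ_c/ρ_m = 2.77 km × 2.899/3.209 = 2.5 km.

2.5 km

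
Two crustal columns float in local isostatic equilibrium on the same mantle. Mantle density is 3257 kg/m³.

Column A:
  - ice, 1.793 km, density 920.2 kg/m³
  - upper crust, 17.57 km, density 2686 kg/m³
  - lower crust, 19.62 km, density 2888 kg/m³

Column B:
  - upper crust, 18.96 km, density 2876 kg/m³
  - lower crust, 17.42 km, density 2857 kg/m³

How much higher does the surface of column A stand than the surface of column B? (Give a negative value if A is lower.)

2.23 km

For any compensation level in the mantle, the mantle terms cancel and isostasy reduces to e = (Σt_A − Σt_B) − (Σ(ρt)_A − Σ(ρt)_B) / ρ_m.
Σt_A = 38.983 km; Σt_B = 36.38 km; Σ(ρt)_A = 105505.499; Σ(ρt)_B = 104297.9 (in km·kg/m³).
e = (38.983 − 36.38) − (105505.499 − 104297.9) / 3257 = 2.23 km.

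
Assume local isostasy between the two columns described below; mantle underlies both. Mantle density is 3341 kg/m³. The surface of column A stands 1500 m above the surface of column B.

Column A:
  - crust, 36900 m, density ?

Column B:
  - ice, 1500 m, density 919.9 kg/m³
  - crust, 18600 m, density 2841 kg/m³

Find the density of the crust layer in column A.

2850 kg/m³

Take the compensation level at the base of the deeper column (depth z_c below the surface of column A) and equate Σ ρ_i t_i down to z_c; mantle fills any gap and the z_c terms cancel.
Column A: 36900×ρ + (z_c − 36900)×3341
Column B: 1500×0 + 1500×919.9 + 18600×2841 + (z_c − 1500 − 20100)×3341
The z_c×3341 term appears on both sides and cancels. Collect the known terms of each column as K = Σ(ρt)_known − 3341 × (depth of known layers): K_A = 0 − 3341×36900 = −123282900; K_B = 54222450 − 3341×(1500 + 20100) = −17943150.
Balance: K_A + 36900×ρ = K_B, so ρ = (K_B − K_A)/36900 = 105340000/36900 = 2850 kg/m³.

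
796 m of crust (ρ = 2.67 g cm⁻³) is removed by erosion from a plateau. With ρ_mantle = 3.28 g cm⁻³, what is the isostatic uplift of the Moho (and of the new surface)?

648 m

Unloading: uplift u = e ρ_c/ρ_m = 796 m × 2.67/3.28 = 648 m.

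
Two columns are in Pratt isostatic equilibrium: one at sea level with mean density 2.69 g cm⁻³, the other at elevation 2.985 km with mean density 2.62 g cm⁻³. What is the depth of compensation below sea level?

ρ_ref D = ρ (D + h) → D (ρ_ref − ρ) = ρ h.
D = ρ h/(ρ_ref − ρ) = 2.62 × 2.985 km/(2.69 − 2.62) = 112 km.

112 km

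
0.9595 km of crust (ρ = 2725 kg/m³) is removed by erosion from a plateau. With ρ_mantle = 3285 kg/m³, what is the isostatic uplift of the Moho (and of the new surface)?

Unloading: uplift u = e ρ_c/ρ_m = 0.9595 km × 2725/3285 = 0.796 km.

0.796 km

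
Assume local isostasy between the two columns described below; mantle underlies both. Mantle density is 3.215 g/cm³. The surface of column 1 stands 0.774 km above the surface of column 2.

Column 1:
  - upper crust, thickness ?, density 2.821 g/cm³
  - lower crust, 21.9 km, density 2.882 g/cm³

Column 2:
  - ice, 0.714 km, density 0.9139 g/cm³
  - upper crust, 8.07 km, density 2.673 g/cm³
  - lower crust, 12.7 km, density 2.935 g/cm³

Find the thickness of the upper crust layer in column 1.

12.1 km

Take the compensation level at the base of the deeper column (depth z_c below the surface of column 1) and equate Σ ρ_i t_i down to z_c; mantle fills any gap and the z_c terms cancel.
Column 1: x×2.821 + 21.9×2.882 + (z_c − 21.9 − x)×3.215
Column 2: 0.774×0 + 0.714×0.9139 + 8.07×2.673 + 12.7×2.935 + (z_c − 0.774 − 21.484)×3.215
The z_c×3.215 term appears on both sides and cancels. Collect the known terms of each column as K = Σ(ρt)_known − 3.215 × (depth of known layers): K_1 = 63.1158 − 3.215×21.9 = −7.2927; K_2 = 59.4981346 − 3.215×(0.774 + 21.484) = −12.0613354.
Balance: K_1 − x×(3.215 − 2.821) = K_2, so x = (K_1 − K_2)/(3.215 − 2.821) = 4.76864/0.394 = 12.1 km.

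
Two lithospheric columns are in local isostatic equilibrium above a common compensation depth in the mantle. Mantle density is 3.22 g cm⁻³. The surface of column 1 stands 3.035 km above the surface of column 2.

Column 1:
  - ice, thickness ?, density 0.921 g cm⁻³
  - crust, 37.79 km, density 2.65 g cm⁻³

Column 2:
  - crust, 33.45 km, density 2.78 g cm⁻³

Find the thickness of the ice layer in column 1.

1.28 km

Take the compensation level at the base of the deeper column (depth z_c below the surface of column 1) and equate Σ ρ_i t_i down to z_c; mantle fills any gap and the z_c terms cancel.
Column 1: x×0.921 + 37.79×2.65 + (z_c − 37.79 − x)×3.22
Column 2: 3.035×0 + 33.45×2.78 + (z_c − 3.035 − 33.45)×3.22
The z_c×3.22 term appears on both sides and cancels. Collect the known terms of each column as K = Σ(ρt)_known − 3.22 × (depth of known layers): K_1 = 100.1435 − 3.22×37.79 = −21.5403; K_2 = 92.991 − 3.22×(3.035 + 33.45) = −24.4907.
Balance: K_1 − x×(3.22 − 0.921) = K_2, so x = (K_1 − K_2)/(3.22 − 0.921) = 2.9504/2.299 = 1.28 km.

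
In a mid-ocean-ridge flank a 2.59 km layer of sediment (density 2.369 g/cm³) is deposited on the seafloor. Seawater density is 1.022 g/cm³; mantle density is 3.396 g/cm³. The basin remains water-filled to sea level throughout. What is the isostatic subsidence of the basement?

1.47 km

Submarine loading: the sediment displaces seawater, and the subsidence is in turn flooded, so s (ρ_m − ρ_w) = t (ρ_sed − ρ_w).
s = 2.59 km × (2.369 − 1.022) / (3.396 − 1.022) = 1.47 km.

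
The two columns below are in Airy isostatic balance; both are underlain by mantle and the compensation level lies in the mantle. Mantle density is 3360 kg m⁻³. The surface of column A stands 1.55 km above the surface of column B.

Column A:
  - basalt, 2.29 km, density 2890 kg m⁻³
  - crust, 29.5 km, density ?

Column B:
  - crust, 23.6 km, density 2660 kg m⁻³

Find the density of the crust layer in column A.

Take the compensation level at the base of the deeper column (depth z_c below the surface of column A) and equate Σ ρ_i t_i down to z_c; mantle fills any gap and the z_c terms cancel.
Column A: 2.29×2890 + 29.5×ρ + (z_c − 31.79)×3360
Column B: 1.55×0 + 23.6×2660 + (z_c − 1.55 − 23.6)×3360
The z_c×3360 term appears on both sides and cancels. Collect the known terms of each column as K = Σ(ρt)_known − 3360 × (depth of known layers): K_A = 6618.1 − 3360×31.79 = −100196.3; K_B = 62776 − 3360×(1.55 + 23.6) = −21728.
Balance: K_A + 29.5×ρ = K_B, so ρ = (K_B − K_A)/29.5 = 78468.3/29.5 = 2660 kg m⁻³.

2660 kg m⁻³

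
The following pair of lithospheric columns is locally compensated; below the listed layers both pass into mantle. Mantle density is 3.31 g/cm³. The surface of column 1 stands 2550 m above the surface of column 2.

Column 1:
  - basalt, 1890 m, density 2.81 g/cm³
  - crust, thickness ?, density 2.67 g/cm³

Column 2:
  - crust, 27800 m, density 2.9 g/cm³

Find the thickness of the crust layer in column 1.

29500 m

Take the compensation level at the base of the deeper column (depth z_c below the surface of column 1) and equate Σ ρ_i t_i down to z_c; mantle fills any gap and the z_c terms cancel.
Column 1: 1890×2.81 + x×2.67 + (z_c − 1890 − x)×3.31
Column 2: 2550×0 + 27800×2.9 + (z_c − 2550 − 27800)×3.31
The z_c×3.31 term appears on both sides and cancels. Collect the known terms of each column as K = Σ(ρt)_known − 3.31 × (depth of known layers): K_1 = 5310.9 − 3.31×1890 = −945; K_2 = 80620 − 3.31×(2550 + 27800) = −19838.5.
Balance: K_1 − x×(3.31 − 2.67) = K_2, so x = (K_1 − K_2)/(3.31 − 2.67) = 18893.5/0.64 = 29500 m.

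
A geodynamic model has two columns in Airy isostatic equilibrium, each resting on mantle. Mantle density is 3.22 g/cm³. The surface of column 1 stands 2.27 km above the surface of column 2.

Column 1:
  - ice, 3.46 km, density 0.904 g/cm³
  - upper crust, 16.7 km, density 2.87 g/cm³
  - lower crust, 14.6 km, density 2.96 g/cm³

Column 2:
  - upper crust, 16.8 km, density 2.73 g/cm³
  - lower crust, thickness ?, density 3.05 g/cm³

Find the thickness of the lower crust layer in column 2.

Take the compensation level at the base of the deeper column (depth z_c below the surface of column 1) and equate Σ ρ_i t_i down to z_c; mantle fills any gap and the z_c terms cancel.
Column 1: 3.46×0.904 + 16.7×2.87 + 14.6×2.96 + (z_c − 34.76)×3.22
Column 2: 2.27×0 + 16.8×2.73 + x×3.05 + (z_c − 2.27 − 16.8 − x)×3.22
The z_c×3.22 term appears on both sides and cancels. Collect the known terms of each column as K = Σ(ρt)_known − 3.22 × (depth of known layers): K_1 = 94.27284 − 3.22×34.76 = −17.65436; K_2 = 45.864 − 3.22×(2.27 + 16.8) = −15.5414.
Balance: K_1 = K_2 − x×(3.22 − 3.05), so x = (K_2 − K_1)/(3.22 − 3.05) = 2.11296/0.17 = 12.4 km.

12.4 km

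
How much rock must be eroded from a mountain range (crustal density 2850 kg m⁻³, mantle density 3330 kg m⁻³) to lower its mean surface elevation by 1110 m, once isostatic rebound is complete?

Net drop Δ = e − u = e − e ρ_c/ρ_m = e (ρ_m − ρ_c)/ρ_m.
e = Δ ρ_m/(ρ_m − ρ_c) = 1110 m × 3330/480 = 7700 m.

7700 m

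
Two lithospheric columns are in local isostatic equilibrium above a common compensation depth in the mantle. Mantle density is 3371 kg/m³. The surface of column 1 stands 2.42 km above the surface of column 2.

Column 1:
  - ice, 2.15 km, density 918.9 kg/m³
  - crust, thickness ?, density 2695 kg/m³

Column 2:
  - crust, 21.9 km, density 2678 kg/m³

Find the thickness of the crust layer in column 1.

26.7 km

Take the compensation level at the base of the deeper column (depth z_c below the surface of column 1) and equate Σ ρ_i t_i down to z_c; mantle fills any gap and the z_c terms cancel.
Column 1: 2.15×918.9 + x×2695 + (z_c − 2.15 − x)×3371
Column 2: 2.42×0 + 21.9×2678 + (z_c − 2.42 − 21.9)×3371
The z_c×3371 term appears on both sides and cancels. Collect the known terms of each column as K = Σ(ρt)_known − 3371 × (depth of known layers): K_1 = 1975.635 − 3371×2.15 = −5272.015; K_2 = 58648.2 − 3371×(2.42 + 21.9) = −23334.52.
Balance: K_1 − x×(3371 − 2695) = K_2, so x = (K_1 − K_2)/(3371 − 2695) = 18062.5/676 = 26.7 km.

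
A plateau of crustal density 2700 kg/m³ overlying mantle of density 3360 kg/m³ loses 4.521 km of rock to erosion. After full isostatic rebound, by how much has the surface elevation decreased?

0.888 km

Rebound u = e ρ_c/ρ_m = 4.521 km × 2700/3360 = 3.633 km.
Net surface drop = e − u = 4.521 km − 3.633 km = e (ρ_m − ρ_c)/ρ_m = 0.888 km.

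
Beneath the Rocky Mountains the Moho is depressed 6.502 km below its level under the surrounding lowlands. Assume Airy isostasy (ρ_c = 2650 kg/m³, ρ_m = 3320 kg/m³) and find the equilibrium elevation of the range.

For local isostatic compensation: ρ_c h = (ρ_m − ρ_c) r.
h = r (ρ_m − ρ_c) / ρ_c = 6.502 km × (3320 − 2650) / 2650 = 1.64 km.

1.64 km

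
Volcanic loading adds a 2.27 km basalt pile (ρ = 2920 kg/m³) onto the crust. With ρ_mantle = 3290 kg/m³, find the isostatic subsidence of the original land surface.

2.01 km

Subaerial loading: s = t ρ_load / ρ_m.
s = 2.27 km × 2920/3290 = 2.01 km.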